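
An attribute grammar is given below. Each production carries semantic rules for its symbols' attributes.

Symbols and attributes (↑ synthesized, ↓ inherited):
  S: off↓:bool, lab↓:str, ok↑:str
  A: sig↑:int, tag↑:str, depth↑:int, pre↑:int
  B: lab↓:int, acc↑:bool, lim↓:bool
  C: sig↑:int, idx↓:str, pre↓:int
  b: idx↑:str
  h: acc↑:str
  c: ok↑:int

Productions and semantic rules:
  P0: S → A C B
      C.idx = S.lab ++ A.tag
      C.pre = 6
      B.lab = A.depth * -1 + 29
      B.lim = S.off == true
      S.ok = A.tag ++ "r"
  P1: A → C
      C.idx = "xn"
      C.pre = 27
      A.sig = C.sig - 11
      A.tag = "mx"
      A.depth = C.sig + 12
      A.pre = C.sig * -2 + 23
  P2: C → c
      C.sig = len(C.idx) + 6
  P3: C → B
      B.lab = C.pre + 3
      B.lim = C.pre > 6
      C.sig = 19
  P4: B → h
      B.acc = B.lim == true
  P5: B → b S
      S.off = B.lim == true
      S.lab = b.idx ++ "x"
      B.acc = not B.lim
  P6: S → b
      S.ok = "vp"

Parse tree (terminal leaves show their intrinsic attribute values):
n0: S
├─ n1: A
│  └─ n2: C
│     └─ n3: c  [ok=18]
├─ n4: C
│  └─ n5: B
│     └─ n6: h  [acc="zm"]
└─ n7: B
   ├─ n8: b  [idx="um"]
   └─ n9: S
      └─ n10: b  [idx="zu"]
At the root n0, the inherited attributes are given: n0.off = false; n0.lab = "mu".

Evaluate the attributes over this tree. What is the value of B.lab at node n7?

1. n0.off = false  [given at root]
2. n0.lab = "mu"  [given at root]
3. n2.idx = "xn"  ["xn"]
4. n2.pre = 27  [27]
5. n3.ok = 18  [terminal]
6. n2.sig = 8  [len(C.idx) + 6]
7. n1.sig = -3  [C.sig - 11]
8. n1.tag = "mx"  ["mx"]
9. n1.depth = 20  [C.sig + 12]
10. n1.pre = 7  [C.sig * -2 + 23]
11. n4.idx = "mumx"  [S.lab ++ A.tag]
12. n4.pre = 6  [6]
13. n5.lab = 9  [C.pre + 3]
14. n5.lim = false  [C.pre > 6]
15. n6.acc = "zm"  [terminal]
16. n5.acc = false  [B.lim == true]
17. n4.sig = 19  [19]
18. n7.lab = 9  [A.depth * -1 + 29]
19. n7.lim = false  [S.off == true]
20. n8.idx = "um"  [terminal]
21. n9.off = false  [B.lim == true]
22. n9.lab = "umx"  [b.idx ++ "x"]
23. n10.idx = "zu"  [terminal]
24. n9.ok = "vp"  ["vp"]
25. n7.acc = true  [not B.lim]
26. n0.ok = "mxr"  [A.tag ++ "r"]

9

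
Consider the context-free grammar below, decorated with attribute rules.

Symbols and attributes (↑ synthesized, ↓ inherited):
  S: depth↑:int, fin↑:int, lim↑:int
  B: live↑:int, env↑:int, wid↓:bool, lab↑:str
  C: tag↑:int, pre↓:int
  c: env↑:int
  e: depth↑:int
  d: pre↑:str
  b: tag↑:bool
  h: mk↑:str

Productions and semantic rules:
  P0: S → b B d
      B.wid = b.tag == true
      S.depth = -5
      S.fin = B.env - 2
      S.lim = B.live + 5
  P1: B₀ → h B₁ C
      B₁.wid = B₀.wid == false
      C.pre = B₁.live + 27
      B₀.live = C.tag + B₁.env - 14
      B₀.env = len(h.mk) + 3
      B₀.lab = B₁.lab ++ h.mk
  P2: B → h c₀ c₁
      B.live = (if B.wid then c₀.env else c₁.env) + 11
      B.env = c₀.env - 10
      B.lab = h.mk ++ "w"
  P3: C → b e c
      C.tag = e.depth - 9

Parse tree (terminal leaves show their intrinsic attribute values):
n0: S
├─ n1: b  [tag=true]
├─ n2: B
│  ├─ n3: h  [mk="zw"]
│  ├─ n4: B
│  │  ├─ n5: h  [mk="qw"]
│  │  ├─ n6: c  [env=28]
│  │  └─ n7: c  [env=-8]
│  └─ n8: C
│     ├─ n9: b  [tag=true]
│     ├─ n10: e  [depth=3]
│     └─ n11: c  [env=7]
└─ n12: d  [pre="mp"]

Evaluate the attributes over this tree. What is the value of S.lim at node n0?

1. n1.tag = true  [terminal]
2. n2.wid = true  [b.tag == true]
3. n3.mk = "zw"  [terminal]
4. n4.wid = false  [B₀.wid == false]
5. n5.mk = "qw"  [terminal]
6. n6.env = 28  [terminal]
7. n7.env = -8  [terminal]
8. n4.live = 3  [(if B.wid then c₀.env else c₁.env) + 11]
9. n4.env = 18  [c₀.env - 10]
10. n4.lab = "qww"  [h.mk ++ "w"]
11. n8.pre = 30  [B₁.live + 27]
12. n9.tag = true  [terminal]
13. n10.depth = 3  [terminal]
14. n11.env = 7  [terminal]
15. n8.tag = -6  [e.depth - 9]
16. n2.live = -2  [C.tag + B₁.env - 14]
17. n2.env = 5  [len(h.mk) + 3]
18. n2.lab = "qwwzw"  [B₁.lab ++ h.mk]
19. n12.pre = "mp"  [terminal]
20. n0.depth = -5  [-5]
21. n0.fin = 3  [B.env - 2]
22. n0.lim = 3  [B.live + 5]

3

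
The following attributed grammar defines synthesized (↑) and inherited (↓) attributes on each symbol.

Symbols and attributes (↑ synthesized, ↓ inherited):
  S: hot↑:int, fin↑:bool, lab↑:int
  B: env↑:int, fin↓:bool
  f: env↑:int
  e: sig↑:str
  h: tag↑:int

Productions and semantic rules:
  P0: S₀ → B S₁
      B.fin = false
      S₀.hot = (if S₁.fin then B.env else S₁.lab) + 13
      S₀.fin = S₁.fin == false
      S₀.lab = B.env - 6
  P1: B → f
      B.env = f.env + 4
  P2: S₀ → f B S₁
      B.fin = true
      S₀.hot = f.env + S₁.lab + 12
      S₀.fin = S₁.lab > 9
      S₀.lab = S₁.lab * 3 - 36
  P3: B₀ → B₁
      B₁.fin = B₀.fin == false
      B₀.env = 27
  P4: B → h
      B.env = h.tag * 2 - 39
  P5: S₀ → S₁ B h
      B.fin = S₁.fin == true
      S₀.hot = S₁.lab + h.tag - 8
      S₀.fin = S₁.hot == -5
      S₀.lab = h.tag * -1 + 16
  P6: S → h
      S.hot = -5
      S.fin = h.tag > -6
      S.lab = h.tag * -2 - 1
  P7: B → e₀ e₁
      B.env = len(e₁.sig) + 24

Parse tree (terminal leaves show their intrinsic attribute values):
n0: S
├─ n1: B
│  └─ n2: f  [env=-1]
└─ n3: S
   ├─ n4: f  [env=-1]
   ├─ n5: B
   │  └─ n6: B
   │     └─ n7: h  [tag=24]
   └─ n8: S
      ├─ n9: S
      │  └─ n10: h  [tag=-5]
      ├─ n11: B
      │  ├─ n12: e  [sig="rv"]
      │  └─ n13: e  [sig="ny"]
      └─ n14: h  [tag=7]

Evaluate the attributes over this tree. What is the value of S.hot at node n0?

4

1. n1.fin = false  [false]
2. n2.env = -1  [terminal]
3. n1.env = 3  [f.env + 4]
4. n4.env = -1  [terminal]
5. n5.fin = true  [true]
6. n6.fin = false  [B₀.fin == false]
7. n7.tag = 24  [terminal]
8. n6.env = 9  [h.tag * 2 - 39]
9. n5.env = 27  [27]
10. n10.tag = -5  [terminal]
11. n9.hot = -5  [-5]
12. n9.fin = true  [h.tag > -6]
13. n9.lab = 9  [h.tag * -2 - 1]
14. n11.fin = true  [S₁.fin == true]
15. n12.sig = "rv"  [terminal]
16. n13.sig = "ny"  [terminal]
17. n11.env = 26  [len(e₁.sig) + 24]
18. n14.tag = 7  [terminal]
19. n8.hot = 8  [S₁.lab + h.tag - 8]
20. n8.fin = true  [S₁.hot == -5]
21. n8.lab = 9  [h.tag * -1 + 16]
22. n3.hot = 20  [f.env + S₁.lab + 12]
23. n3.fin = false  [S₁.lab > 9]
24. n3.lab = -9  [S₁.lab * 3 - 36]
25. n0.hot = 4  [(if S₁.fin then B.env else S₁.lab) + 13]
26. n0.fin = true  [S₁.fin == false]
27. n0.lab = -3  [B.env - 6]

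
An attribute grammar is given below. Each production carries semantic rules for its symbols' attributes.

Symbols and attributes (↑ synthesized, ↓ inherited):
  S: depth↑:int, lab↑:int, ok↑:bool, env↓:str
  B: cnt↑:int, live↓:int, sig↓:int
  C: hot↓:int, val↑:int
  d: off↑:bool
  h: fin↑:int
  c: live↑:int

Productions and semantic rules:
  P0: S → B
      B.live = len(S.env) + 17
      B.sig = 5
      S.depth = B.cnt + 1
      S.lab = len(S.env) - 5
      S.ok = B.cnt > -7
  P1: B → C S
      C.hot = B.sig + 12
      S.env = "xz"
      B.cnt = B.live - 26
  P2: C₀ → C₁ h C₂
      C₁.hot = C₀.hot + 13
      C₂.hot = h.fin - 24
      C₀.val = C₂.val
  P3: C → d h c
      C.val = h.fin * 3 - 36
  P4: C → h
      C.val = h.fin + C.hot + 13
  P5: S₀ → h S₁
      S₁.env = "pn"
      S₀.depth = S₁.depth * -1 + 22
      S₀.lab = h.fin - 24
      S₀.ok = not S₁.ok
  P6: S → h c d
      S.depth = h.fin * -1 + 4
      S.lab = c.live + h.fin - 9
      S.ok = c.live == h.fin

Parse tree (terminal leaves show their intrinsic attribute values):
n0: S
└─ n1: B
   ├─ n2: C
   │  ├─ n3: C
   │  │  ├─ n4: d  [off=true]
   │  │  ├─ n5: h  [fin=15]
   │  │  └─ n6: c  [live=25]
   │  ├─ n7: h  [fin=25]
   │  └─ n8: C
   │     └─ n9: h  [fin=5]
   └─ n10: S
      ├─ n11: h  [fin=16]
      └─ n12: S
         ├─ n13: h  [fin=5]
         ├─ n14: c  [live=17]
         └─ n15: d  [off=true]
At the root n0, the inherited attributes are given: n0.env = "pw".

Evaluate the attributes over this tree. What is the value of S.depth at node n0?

1. n0.env = "pw"  [given at root]
2. n1.live = 19  [len(S.env) + 17]
3. n1.sig = 5  [5]
4. n2.hot = 17  [B.sig + 12]
5. n3.hot = 30  [C₀.hot + 13]
6. n4.off = true  [terminal]
7. n5.fin = 15  [terminal]
8. n6.live = 25  [terminal]
9. n3.val = 9  [h.fin * 3 - 36]
10. n7.fin = 25  [terminal]
11. n8.hot = 1  [h.fin - 24]
12. n9.fin = 5  [terminal]
13. n8.val = 19  [h.fin + C.hot + 13]
14. n2.val = 19  [C₂.val]
15. n10.env = "xz"  ["xz"]
16. n11.fin = 16  [terminal]
17. n12.env = "pn"  ["pn"]
18. n13.fin = 5  [terminal]
19. n14.live = 17  [terminal]
20. n15.off = true  [terminal]
21. n12.depth = -1  [h.fin * -1 + 4]
22. n12.lab = 13  [c.live + h.fin - 9]
23. n12.ok = false  [c.live == h.fin]
24. n10.depth = 23  [S₁.depth * -1 + 22]
25. n10.lab = -8  [h.fin - 24]
26. n10.ok = true  [not S₁.ok]
27. n1.cnt = -7  [B.live - 26]
28. n0.depth = -6  [B.cnt + 1]
29. n0.lab = -3  [len(S.env) - 5]
30. n0.ok = false  [B.cnt > -7]

-6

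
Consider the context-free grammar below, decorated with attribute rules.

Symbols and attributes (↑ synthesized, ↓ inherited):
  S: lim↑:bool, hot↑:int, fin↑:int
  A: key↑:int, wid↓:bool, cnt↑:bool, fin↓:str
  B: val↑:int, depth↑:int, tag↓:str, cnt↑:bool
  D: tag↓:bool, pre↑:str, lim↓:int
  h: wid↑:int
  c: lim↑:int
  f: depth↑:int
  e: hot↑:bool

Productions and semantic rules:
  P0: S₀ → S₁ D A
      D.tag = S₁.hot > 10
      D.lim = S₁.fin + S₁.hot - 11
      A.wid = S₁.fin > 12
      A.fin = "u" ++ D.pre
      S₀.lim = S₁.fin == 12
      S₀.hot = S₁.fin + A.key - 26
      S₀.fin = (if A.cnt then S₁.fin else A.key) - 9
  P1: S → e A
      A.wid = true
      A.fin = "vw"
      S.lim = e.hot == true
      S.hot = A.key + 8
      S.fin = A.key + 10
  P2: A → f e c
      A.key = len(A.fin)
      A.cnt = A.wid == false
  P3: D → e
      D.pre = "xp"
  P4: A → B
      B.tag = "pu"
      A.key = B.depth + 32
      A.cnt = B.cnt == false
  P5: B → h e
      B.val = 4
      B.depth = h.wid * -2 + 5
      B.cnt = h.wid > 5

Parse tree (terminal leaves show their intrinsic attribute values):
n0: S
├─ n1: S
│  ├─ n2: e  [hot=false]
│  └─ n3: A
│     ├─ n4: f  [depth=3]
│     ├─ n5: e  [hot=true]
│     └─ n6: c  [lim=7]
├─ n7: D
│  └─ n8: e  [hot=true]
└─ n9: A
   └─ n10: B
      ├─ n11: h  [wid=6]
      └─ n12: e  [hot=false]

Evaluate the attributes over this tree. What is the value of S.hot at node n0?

1. n2.hot = false  [terminal]
2. n3.wid = true  [true]
3. n3.fin = "vw"  ["vw"]
4. n4.depth = 3  [terminal]
5. n5.hot = true  [terminal]
6. n6.lim = 7  [terminal]
7. n3.key = 2  [len(A.fin)]
8. n3.cnt = false  [A.wid == false]
9. n1.lim = false  [e.hot == true]
10. n1.hot = 10  [A.key + 8]
11. n1.fin = 12  [A.key + 10]
12. n7.tag = false  [S₁.hot > 10]
13. n7.lim = 11  [S₁.fin + S₁.hot - 11]
14. n8.hot = true  [terminal]
15. n7.pre = "xp"  ["xp"]
16. n9.wid = false  [S₁.fin > 12]
17. n9.fin = "uxp"  ["u" ++ D.pre]
18. n10.tag = "pu"  ["pu"]
19. n11.wid = 6  [terminal]
20. n12.hot = false  [terminal]
21. n10.val = 4  [4]
22. n10.depth = -7  [h.wid * -2 + 5]
23. n10.cnt = true  [h.wid > 5]
24. n9.key = 25  [B.depth + 32]
25. n9.cnt = false  [B.cnt == false]
26. n0.lim = true  [S₁.fin == 12]
27. n0.hot = 11  [S₁.fin + A.key - 26]
28. n0.fin = 16  [(if A.cnt then S₁.fin else A.key) - 9]

11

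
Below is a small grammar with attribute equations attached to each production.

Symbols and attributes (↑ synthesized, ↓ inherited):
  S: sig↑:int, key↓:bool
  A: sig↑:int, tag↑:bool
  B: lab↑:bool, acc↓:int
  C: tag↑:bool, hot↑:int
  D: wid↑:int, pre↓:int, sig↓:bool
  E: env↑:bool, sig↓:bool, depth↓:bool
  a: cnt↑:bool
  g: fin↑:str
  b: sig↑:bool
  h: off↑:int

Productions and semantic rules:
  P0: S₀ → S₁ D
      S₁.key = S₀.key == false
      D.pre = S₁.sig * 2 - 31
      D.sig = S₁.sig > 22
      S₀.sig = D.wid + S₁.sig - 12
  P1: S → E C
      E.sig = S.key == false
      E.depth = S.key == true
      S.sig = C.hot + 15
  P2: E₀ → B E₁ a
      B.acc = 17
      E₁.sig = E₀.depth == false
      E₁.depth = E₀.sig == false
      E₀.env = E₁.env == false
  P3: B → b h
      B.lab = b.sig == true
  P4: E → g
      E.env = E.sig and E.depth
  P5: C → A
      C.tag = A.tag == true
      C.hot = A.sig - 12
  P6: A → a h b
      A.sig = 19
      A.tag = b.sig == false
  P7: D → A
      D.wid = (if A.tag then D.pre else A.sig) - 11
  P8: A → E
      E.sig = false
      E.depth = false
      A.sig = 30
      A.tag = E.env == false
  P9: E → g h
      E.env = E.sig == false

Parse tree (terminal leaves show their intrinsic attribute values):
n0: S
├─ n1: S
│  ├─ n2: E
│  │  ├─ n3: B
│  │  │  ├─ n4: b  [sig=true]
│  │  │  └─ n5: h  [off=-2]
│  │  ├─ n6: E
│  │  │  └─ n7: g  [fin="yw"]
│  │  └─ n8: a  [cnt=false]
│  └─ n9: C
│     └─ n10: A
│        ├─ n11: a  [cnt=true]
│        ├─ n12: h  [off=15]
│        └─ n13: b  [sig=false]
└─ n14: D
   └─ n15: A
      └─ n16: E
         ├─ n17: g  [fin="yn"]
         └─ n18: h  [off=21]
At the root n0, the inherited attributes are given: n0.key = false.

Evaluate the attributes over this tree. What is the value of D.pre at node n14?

1. n0.key = false  [given at root]
2. n1.key = true  [S₀.key == false]
3. n2.sig = false  [S.key == false]
4. n2.depth = true  [S.key == true]
5. n3.acc = 17  [17]
6. n4.sig = true  [terminal]
7. n5.off = -2  [terminal]
8. n3.lab = true  [b.sig == true]
9. n6.sig = false  [E₀.depth == false]
10. n6.depth = true  [E₀.sig == false]
11. n7.fin = "yw"  [terminal]
12. n6.env = false  [E.sig and E.depth]
13. n8.cnt = false  [terminal]
14. n2.env = true  [E₁.env == false]
15. n11.cnt = true  [terminal]
16. n12.off = 15  [terminal]
17. n13.sig = false  [terminal]
18. n10.sig = 19  [19]
19. n10.tag = true  [b.sig == false]
20. n9.tag = true  [A.tag == true]
21. n9.hot = 7  [A.sig - 12]
22. n1.sig = 22  [C.hot + 15]
23. n14.pre = 13  [S₁.sig * 2 - 31]
24. n14.sig = false  [S₁.sig > 22]
25. n16.sig = false  [false]
26. n16.depth = false  [false]
27. n17.fin = "yn"  [terminal]
28. n18.off = 21  [terminal]
29. n16.env = true  [E.sig == false]
30. n15.sig = 30  [30]
31. n15.tag = false  [E.env == false]
32. n14.wid = 19  [(if A.tag then D.pre else A.sig) - 11]
33. n0.sig = 29  [D.wid + S₁.sig - 12]

13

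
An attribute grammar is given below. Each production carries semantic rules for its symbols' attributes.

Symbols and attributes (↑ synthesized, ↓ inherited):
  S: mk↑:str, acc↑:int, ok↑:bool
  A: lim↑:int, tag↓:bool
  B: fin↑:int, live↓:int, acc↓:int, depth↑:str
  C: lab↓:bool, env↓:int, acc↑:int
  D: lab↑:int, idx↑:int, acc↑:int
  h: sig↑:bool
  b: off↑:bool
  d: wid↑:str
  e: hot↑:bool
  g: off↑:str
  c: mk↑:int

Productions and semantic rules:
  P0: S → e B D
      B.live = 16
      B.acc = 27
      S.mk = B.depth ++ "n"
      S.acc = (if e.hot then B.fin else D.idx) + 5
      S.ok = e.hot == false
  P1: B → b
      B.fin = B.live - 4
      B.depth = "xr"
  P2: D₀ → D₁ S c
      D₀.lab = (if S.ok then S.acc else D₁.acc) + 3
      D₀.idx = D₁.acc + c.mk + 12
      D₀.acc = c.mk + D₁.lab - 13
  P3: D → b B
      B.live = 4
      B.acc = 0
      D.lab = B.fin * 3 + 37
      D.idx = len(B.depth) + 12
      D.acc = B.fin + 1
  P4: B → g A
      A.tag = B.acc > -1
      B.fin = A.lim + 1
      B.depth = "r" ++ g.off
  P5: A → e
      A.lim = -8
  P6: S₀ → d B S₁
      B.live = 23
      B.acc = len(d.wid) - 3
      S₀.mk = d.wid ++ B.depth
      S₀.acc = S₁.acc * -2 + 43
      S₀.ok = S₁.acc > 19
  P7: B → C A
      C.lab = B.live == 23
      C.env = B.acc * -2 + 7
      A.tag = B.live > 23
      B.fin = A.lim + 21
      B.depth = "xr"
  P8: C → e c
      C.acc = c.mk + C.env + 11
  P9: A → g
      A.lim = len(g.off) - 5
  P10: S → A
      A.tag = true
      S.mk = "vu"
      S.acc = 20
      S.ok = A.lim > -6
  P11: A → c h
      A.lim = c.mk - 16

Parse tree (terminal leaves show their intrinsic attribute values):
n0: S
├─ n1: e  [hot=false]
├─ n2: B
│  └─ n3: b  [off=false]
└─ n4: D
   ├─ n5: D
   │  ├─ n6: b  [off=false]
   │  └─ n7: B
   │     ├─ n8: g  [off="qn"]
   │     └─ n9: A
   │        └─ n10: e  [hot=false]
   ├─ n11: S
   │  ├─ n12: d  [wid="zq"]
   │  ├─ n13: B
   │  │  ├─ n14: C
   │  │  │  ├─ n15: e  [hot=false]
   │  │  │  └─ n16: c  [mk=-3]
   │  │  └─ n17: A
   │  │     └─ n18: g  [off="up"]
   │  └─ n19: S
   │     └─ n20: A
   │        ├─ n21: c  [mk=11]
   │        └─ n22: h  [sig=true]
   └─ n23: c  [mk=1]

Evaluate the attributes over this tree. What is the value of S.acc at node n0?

1. n1.hot = false  [terminal]
2. n2.live = 16  [16]
3. n2.acc = 27  [27]
4. n3.off = false  [terminal]
5. n2.fin = 12  [B.live - 4]
6. n2.depth = "xr"  ["xr"]
7. n6.off = false  [terminal]
8. n7.live = 4  [4]
9. n7.acc = 0  [0]
10. n8.off = "qn"  [terminal]
11. n9.tag = true  [B.acc > -1]
12. n10.hot = false  [terminal]
13. n9.lim = -8  [-8]
14. n7.fin = -7  [A.lim + 1]
15. n7.depth = "rqn"  ["r" ++ g.off]
16. n5.lab = 16  [B.fin * 3 + 37]
17. n5.idx = 15  [len(B.depth) + 12]
18. n5.acc = -6  [B.fin + 1]
19. n12.wid = "zq"  [terminal]
20. n13.live = 23  [23]
21. n13.acc = -1  [len(d.wid) - 3]
22. n14.lab = true  [B.live == 23]
23. n14.env = 9  [B.acc * -2 + 7]
24. n15.hot = false  [terminal]
25. n16.mk = -3  [terminal]
26. n14.acc = 17  [c.mk + C.env + 11]
27. n17.tag = false  [B.live > 23]
28. n18.off = "up"  [terminal]
29. n17.lim = -3  [len(g.off) - 5]
30. n13.fin = 18  [A.lim + 21]
31. n13.depth = "xr"  ["xr"]
32. n20.tag = true  [true]
33. n21.mk = 11  [terminal]
34. n22.sig = true  [terminal]
35. n20.lim = -5  [c.mk - 16]
36. n19.mk = "vu"  ["vu"]
37. n19.acc = 20  [20]
38. n19.ok = true  [A.lim > -6]
39. n11.mk = "zqxr"  [d.wid ++ B.depth]
40. n11.acc = 3  [S₁.acc * -2 + 43]
41. n11.ok = true  [S₁.acc > 19]
42. n23.mk = 1  [terminal]
43. n4.lab = 6  [(if S.ok then S.acc else D₁.acc) + 3]
44. n4.idx = 7  [D₁.acc + c.mk + 12]
45. n4.acc = 4  [c.mk + D₁.lab - 13]
46. n0.mk = "xrn"  [B.depth ++ "n"]
47. n0.acc = 12  [(if e.hot then B.fin else D.idx) + 5]
48. n0.ok = true  [e.hot == false]

12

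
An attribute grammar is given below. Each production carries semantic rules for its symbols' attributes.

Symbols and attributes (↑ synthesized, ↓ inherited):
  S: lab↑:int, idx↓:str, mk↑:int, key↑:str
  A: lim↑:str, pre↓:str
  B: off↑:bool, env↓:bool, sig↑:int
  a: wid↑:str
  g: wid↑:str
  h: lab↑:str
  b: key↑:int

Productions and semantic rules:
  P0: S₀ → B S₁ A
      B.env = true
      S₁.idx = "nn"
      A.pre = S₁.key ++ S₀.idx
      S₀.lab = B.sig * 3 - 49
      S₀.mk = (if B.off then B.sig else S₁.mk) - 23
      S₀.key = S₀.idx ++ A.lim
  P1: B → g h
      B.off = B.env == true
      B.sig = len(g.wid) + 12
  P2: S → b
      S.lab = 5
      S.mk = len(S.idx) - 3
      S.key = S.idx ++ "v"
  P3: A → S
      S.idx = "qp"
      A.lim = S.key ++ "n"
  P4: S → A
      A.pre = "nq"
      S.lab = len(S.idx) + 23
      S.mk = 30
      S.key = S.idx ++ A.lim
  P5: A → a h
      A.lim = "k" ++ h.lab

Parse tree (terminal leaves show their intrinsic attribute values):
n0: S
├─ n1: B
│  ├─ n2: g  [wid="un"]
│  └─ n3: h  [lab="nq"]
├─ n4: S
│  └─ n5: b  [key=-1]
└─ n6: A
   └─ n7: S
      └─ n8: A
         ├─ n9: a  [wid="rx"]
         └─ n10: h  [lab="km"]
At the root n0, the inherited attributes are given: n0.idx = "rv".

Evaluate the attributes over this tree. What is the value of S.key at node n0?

"rvqpkkmn"

1. n0.idx = "rv"  [given at root]
2. n1.env = true  [true]
3. n2.wid = "un"  [terminal]
4. n3.lab = "nq"  [terminal]
5. n1.off = true  [B.env == true]
6. n1.sig = 14  [len(g.wid) + 12]
7. n4.idx = "nn"  ["nn"]
8. n5.key = -1  [terminal]
9. n4.lab = 5  [5]
10. n4.mk = -1  [len(S.idx) - 3]
11. n4.key = "nnv"  [S.idx ++ "v"]
12. n6.pre = "nnvrv"  [S₁.key ++ S₀.idx]
13. n7.idx = "qp"  ["qp"]
14. n8.pre = "nq"  ["nq"]
15. n9.wid = "rx"  [terminal]
16. n10.lab = "km"  [terminal]
17. n8.lim = "kkm"  ["k" ++ h.lab]
18. n7.lab = 25  [len(S.idx) + 23]
19. n7.mk = 30  [30]
20. n7.key = "qpkkm"  [S.idx ++ A.lim]
21. n6.lim = "qpkkmn"  [S.key ++ "n"]
22. n0.lab = -7  [B.sig * 3 - 49]
23. n0.mk = -9  [(if B.off then B.sig else S₁.mk) - 23]
24. n0.key = "rvqpkkmn"  [S₀.idx ++ A.lim]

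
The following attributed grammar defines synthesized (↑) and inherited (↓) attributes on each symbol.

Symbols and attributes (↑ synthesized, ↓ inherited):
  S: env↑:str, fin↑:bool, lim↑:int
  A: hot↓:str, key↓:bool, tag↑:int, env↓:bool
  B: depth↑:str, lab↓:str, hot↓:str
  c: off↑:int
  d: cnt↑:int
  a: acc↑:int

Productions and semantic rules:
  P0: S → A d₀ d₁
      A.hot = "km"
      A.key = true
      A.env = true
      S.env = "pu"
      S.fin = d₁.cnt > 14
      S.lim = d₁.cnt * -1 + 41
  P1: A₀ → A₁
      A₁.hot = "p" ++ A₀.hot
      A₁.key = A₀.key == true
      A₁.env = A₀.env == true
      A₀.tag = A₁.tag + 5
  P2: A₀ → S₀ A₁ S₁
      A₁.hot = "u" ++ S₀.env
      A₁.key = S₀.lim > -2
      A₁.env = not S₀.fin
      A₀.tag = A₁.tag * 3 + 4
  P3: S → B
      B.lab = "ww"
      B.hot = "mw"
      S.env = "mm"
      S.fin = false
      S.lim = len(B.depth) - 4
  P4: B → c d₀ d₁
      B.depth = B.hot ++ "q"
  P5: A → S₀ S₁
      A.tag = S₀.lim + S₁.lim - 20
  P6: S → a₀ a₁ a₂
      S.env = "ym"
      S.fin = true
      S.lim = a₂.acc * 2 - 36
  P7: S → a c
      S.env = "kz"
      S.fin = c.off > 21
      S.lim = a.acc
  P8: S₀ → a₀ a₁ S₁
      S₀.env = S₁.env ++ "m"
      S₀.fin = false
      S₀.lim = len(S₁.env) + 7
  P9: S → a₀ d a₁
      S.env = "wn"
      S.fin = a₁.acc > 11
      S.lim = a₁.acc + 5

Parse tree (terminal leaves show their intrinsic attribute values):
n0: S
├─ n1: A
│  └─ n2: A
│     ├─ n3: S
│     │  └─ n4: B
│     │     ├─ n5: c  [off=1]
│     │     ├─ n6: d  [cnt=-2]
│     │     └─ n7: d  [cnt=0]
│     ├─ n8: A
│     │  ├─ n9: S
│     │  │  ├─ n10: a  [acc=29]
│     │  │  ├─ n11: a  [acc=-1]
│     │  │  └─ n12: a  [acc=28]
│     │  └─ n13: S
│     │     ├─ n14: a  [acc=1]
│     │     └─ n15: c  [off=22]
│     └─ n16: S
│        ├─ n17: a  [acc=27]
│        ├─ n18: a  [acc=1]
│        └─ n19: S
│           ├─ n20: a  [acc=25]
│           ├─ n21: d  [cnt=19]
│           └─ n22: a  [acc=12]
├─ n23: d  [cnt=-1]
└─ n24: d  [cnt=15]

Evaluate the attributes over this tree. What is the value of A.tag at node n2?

7

1. n1.hot = "km"  ["km"]
2. n1.key = true  [true]
3. n1.env = true  [true]
4. n2.hot = "pkm"  ["p" ++ A₀.hot]
5. n2.key = true  [A₀.key == true]
6. n2.env = true  [A₀.env == true]
7. n4.lab = "ww"  ["ww"]
8. n4.hot = "mw"  ["mw"]
9. n5.off = 1  [terminal]
10. n6.cnt = -2  [terminal]
11. n7.cnt = 0  [terminal]
12. n4.depth = "mwq"  [B.hot ++ "q"]
13. n3.env = "mm"  ["mm"]
14. n3.fin = false  [false]
15. n3.lim = -1  [len(B.depth) - 4]
16. n8.hot = "umm"  ["u" ++ S₀.env]
17. n8.key = true  [S₀.lim > -2]
18. n8.env = true  [not S₀.fin]
19. n10.acc = 29  [terminal]
20. n11.acc = -1  [terminal]
21. n12.acc = 28  [terminal]
22. n9.env = "ym"  ["ym"]
23. n9.fin = true  [true]
24. n9.lim = 20  [a₂.acc * 2 - 36]
25. n14.acc = 1  [terminal]
26. n15.off = 22  [terminal]
27. n13.env = "kz"  ["kz"]
28. n13.fin = true  [c.off > 21]
29. n13.lim = 1  [a.acc]
30. n8.tag = 1  [S₀.lim + S₁.lim - 20]
31. n17.acc = 27  [terminal]
32. n18.acc = 1  [terminal]
33. n20.acc = 25  [terminal]
34. n21.cnt = 19  [terminal]
35. n22.acc = 12  [terminal]
36. n19.env = "wn"  ["wn"]
37. n19.fin = true  [a₁.acc > 11]
38. n19.lim = 17  [a₁.acc + 5]
39. n16.env = "wnm"  [S₁.env ++ "m"]
40. n16.fin = false  [false]
41. n16.lim = 9  [len(S₁.env) + 7]
42. n2.tag = 7  [A₁.tag * 3 + 4]
43. n1.tag = 12  [A₁.tag + 5]
44. n23.cnt = -1  [terminal]
45. n24.cnt = 15  [terminal]
46. n0.env = "pu"  ["pu"]
47. n0.fin = true  [d₁.cnt > 14]
48. n0.lim = 26  [d₁.cnt * -1 + 41]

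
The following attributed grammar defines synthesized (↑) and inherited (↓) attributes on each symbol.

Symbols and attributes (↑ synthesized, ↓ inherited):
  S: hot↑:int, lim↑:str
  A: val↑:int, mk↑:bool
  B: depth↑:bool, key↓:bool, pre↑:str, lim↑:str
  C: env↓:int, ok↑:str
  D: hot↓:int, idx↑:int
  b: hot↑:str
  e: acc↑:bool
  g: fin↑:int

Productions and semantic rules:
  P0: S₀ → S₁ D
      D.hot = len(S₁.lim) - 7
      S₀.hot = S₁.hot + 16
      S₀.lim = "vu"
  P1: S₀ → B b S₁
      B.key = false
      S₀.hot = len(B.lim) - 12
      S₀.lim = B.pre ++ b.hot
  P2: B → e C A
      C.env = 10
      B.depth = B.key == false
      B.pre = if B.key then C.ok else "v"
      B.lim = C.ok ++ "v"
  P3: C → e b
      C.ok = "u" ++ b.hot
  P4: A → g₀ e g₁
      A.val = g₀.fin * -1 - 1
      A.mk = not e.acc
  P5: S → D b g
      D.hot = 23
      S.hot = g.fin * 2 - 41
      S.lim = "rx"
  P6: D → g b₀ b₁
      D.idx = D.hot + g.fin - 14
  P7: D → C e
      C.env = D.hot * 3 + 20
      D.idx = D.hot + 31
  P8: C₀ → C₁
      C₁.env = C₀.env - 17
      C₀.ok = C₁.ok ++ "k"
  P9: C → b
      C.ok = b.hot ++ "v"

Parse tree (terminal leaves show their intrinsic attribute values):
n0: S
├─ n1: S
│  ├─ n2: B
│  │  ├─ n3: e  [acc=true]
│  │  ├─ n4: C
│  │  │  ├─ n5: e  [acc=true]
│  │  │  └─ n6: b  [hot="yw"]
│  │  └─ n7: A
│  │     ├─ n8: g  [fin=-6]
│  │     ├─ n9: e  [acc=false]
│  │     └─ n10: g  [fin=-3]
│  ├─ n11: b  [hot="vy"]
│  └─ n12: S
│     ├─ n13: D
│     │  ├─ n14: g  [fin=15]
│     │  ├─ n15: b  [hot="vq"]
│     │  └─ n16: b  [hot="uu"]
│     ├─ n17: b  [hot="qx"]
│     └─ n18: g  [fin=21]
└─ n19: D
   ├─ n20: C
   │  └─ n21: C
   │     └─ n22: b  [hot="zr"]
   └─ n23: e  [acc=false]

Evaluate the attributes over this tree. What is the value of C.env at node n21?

1. n2.key = false  [false]
2. n3.acc = true  [terminal]
3. n4.env = 10  [10]
4. n5.acc = true  [terminal]
5. n6.hot = "yw"  [terminal]
6. n4.ok = "uyw"  ["u" ++ b.hot]
7. n8.fin = -6  [terminal]
8. n9.acc = false  [terminal]
9. n10.fin = -3  [terminal]
10. n7.val = 5  [g₀.fin * -1 - 1]
11. n7.mk = true  [not e.acc]
12. n2.depth = true  [B.key == false]
13. n2.pre = "v"  [if B.key then C.ok else "v"]
14. n2.lim = "uywv"  [C.ok ++ "v"]
15. n11.hot = "vy"  [terminal]
16. n13.hot = 23  [23]
17. n14.fin = 15  [terminal]
18. n15.hot = "vq"  [terminal]
19. n16.hot = "uu"  [terminal]
20. n13.idx = 24  [D.hot + g.fin - 14]
21. n17.hot = "qx"  [terminal]
22. n18.fin = 21  [terminal]
23. n12.hot = 1  [g.fin * 2 - 41]
24. n12.lim = "rx"  ["rx"]
25. n1.hot = -8  [len(B.lim) - 12]
26. n1.lim = "vvy"  [B.pre ++ b.hot]
27. n19.hot = -4  [len(S₁.lim) - 7]
28. n20.env = 8  [D.hot * 3 + 20]
29. n21.env = -9  [C₀.env - 17]
30. n22.hot = "zr"  [terminal]
31. n21.ok = "zrv"  [b.hot ++ "v"]
32. n20.ok = "zrvk"  [C₁.ok ++ "k"]
33. n23.acc = false  [terminal]
34. n19.idx = 27  [D.hot + 31]
35. n0.hot = 8  [S₁.hot + 16]
36. n0.lim = "vu"  ["vu"]

-9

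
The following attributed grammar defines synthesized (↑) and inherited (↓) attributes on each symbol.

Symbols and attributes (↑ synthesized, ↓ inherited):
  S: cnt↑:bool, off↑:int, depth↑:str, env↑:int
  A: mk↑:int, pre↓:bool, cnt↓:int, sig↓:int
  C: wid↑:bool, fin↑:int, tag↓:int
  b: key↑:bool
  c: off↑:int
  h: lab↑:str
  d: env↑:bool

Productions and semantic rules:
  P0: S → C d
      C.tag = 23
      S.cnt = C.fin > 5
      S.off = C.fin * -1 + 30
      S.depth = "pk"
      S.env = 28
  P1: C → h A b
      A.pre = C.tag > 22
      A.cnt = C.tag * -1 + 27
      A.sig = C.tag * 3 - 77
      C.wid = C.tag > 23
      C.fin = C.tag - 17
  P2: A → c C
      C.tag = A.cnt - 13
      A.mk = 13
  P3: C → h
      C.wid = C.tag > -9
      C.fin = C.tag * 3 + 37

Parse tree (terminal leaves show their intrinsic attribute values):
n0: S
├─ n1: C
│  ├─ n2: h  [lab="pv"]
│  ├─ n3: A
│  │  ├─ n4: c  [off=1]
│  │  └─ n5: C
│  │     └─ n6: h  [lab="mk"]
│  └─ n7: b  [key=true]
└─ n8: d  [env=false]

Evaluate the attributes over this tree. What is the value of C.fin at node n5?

10

1. n1.tag = 23  [23]
2. n2.lab = "pv"  [terminal]
3. n3.pre = true  [C.tag > 22]
4. n3.cnt = 4  [C.tag * -1 + 27]
5. n3.sig = -8  [C.tag * 3 - 77]
6. n4.off = 1  [terminal]
7. n5.tag = -9  [A.cnt - 13]
8. n6.lab = "mk"  [terminal]
9. n5.wid = false  [C.tag > -9]
10. n5.fin = 10  [C.tag * 3 + 37]
11. n3.mk = 13  [13]
12. n7.key = true  [terminal]
13. n1.wid = false  [C.tag > 23]
14. n1.fin = 6  [C.tag - 17]
15. n8.env = false  [terminal]
16. n0.cnt = true  [C.fin > 5]
17. n0.off = 24  [C.fin * -1 + 30]
18. n0.depth = "pk"  ["pk"]
19. n0.env = 28  [28]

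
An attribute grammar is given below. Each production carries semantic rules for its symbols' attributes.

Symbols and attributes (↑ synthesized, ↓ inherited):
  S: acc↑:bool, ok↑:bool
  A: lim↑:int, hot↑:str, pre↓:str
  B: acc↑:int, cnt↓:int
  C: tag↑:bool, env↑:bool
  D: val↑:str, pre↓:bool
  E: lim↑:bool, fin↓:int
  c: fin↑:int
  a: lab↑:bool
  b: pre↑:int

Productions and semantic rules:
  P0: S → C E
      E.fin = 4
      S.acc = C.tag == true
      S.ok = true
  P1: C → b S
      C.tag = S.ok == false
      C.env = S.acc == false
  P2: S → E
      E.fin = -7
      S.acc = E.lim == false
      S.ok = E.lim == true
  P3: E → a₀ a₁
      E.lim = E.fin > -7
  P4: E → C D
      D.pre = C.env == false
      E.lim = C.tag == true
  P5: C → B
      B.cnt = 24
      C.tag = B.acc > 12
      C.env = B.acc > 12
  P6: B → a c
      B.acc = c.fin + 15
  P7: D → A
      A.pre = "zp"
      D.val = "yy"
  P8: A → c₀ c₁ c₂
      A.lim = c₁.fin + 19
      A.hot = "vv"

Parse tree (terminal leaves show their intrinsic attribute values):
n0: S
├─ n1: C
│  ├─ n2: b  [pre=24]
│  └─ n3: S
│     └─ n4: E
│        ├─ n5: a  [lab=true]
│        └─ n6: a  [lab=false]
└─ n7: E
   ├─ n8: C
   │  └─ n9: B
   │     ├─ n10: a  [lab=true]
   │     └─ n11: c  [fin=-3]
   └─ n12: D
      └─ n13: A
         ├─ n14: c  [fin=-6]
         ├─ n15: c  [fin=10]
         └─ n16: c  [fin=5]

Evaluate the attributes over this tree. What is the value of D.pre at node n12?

1. n2.pre = 24  [terminal]
2. n4.fin = -7  [-7]
3. n5.lab = true  [terminal]
4. n6.lab = false  [terminal]
5. n4.lim = false  [E.fin > -7]
6. n3.acc = true  [E.lim == false]
7. n3.ok = false  [E.lim == true]
8. n1.tag = true  [S.ok == false]
9. n1.env = false  [S.acc == false]
10. n7.fin = 4  [4]
11. n9.cnt = 24  [24]
12. n10.lab = true  [terminal]
13. n11.fin = -3  [terminal]
14. n9.acc = 12  [c.fin + 15]
15. n8.tag = false  [B.acc > 12]
16. n8.env = false  [B.acc > 12]
17. n12.pre = true  [C.env == false]
18. n13.pre = "zp"  ["zp"]
19. n14.fin = -6  [terminal]
20. n15.fin = 10  [terminal]
21. n16.fin = 5  [terminal]
22. n13.lim = 29  [c₁.fin + 19]
23. n13.hot = "vv"  ["vv"]
24. n12.val = "yy"  ["yy"]
25. n7.lim = false  [C.tag == true]
26. n0.acc = true  [C.tag == true]
27. n0.ok = true  [true]

true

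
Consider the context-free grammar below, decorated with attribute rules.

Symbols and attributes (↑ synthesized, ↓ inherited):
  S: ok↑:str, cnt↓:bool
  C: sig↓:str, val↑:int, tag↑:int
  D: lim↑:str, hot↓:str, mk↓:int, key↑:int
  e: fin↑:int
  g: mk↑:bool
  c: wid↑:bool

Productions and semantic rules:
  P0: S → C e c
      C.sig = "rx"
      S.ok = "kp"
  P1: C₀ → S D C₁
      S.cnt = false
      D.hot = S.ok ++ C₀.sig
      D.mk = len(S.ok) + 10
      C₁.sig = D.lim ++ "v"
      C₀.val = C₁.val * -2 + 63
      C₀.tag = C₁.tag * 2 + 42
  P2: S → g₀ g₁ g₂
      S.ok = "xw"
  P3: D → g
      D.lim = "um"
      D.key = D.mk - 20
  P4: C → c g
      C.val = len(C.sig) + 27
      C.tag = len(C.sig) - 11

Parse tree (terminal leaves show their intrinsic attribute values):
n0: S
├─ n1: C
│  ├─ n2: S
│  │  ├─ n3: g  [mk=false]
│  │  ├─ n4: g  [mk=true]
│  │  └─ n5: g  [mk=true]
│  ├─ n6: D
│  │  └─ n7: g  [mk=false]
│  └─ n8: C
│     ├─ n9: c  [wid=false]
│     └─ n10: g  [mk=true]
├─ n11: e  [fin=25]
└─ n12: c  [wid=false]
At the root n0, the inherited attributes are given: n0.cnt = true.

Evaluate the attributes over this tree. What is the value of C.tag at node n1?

1. n0.cnt = true  [given at root]
2. n1.sig = "rx"  ["rx"]
3. n2.cnt = false  [false]
4. n3.mk = false  [terminal]
5. n4.mk = true  [terminal]
6. n5.mk = true  [terminal]
7. n2.ok = "xw"  ["xw"]
8. n6.hot = "xwrx"  [S.ok ++ C₀.sig]
9. n6.mk = 12  [len(S.ok) + 10]
10. n7.mk = false  [terminal]
11. n6.lim = "um"  ["um"]
12. n6.key = -8  [D.mk - 20]
13. n8.sig = "umv"  [D.lim ++ "v"]
14. n9.wid = false  [terminal]
15. n10.mk = true  [terminal]
16. n8.val = 30  [len(C.sig) + 27]
17. n8.tag = -8  [len(C.sig) - 11]
18. n1.val = 3  [C₁.val * -2 + 63]
19. n1.tag = 26  [C₁.tag * 2 + 42]
20. n11.fin = 25  [terminal]
21. n12.wid = false  [terminal]
22. n0.ok = "kp"  ["kp"]

26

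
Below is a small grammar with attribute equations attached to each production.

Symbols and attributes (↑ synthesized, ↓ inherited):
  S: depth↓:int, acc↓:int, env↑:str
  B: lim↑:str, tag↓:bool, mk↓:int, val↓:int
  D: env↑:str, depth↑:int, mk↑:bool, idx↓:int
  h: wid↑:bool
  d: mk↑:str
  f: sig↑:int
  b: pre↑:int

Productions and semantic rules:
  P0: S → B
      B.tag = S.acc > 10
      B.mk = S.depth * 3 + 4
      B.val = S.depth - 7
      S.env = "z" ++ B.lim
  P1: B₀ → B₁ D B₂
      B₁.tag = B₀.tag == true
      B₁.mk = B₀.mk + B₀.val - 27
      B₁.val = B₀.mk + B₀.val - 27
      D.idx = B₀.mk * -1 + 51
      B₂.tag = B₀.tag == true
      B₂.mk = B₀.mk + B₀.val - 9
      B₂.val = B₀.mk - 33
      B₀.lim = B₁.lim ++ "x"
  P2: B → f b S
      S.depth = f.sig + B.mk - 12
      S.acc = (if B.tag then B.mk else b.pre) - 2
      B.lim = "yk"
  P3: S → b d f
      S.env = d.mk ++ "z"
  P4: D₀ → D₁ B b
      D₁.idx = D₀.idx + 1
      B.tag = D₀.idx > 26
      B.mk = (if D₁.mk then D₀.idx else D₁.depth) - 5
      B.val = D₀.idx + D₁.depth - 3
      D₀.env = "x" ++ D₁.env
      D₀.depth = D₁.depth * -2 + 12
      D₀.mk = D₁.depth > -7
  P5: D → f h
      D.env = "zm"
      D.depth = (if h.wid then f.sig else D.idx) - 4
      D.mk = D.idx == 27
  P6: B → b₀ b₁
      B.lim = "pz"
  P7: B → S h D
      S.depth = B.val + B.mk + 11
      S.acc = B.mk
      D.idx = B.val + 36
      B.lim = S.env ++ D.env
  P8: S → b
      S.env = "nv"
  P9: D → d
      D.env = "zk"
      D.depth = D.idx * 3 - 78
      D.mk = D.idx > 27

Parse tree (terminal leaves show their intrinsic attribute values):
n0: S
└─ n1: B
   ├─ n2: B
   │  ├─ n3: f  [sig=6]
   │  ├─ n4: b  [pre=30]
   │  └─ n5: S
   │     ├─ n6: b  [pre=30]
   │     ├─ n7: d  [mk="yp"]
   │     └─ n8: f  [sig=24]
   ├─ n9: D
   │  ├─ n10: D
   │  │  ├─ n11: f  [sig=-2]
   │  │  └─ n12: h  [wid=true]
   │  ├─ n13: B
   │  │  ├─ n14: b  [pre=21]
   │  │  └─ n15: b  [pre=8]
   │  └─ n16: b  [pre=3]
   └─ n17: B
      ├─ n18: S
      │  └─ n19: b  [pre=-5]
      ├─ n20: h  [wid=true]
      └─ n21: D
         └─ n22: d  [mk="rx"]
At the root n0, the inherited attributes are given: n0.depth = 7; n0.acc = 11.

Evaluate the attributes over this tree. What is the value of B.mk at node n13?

1. n0.depth = 7  [given at root]
2. n0.acc = 11  [given at root]
3. n1.tag = true  [S.acc > 10]
4. n1.mk = 25  [S.depth * 3 + 4]
5. n1.val = 0  [S.depth - 7]
6. n2.tag = true  [B₀.tag == true]
7. n2.mk = -2  [B₀.mk + B₀.val - 27]
8. n2.val = -2  [B₀.mk + B₀.val - 27]
9. n3.sig = 6  [terminal]
10. n4.pre = 30  [terminal]
11. n5.depth = -8  [f.sig + B.mk - 12]
12. n5.acc = -4  [(if B.tag then B.mk else b.pre) - 2]
13. n6.pre = 30  [terminal]
14. n7.mk = "yp"  [terminal]
15. n8.sig = 24  [terminal]
16. n5.env = "ypz"  [d.mk ++ "z"]
17. n2.lim = "yk"  ["yk"]
18. n9.idx = 26  [B₀.mk * -1 + 51]
19. n10.idx = 27  [D₀.idx + 1]
20. n11.sig = -2  [terminal]
21. n12.wid = true  [terminal]
22. n10.env = "zm"  ["zm"]
23. n10.depth = -6  [(if h.wid then f.sig else D.idx) - 4]
24. n10.mk = true  [D.idx == 27]
25. n13.tag = false  [D₀.idx > 26]
26. n13.mk = 21  [(if D₁.mk then D₀.idx else D₁.depth) - 5]
27. n13.val = 17  [D₀.idx + D₁.depth - 3]
28. n14.pre = 21  [terminal]
29. n15.pre = 8  [terminal]
30. n13.lim = "pz"  ["pz"]
31. n16.pre = 3  [terminal]
32. n9.env = "xzm"  ["x" ++ D₁.env]
33. n9.depth = 24  [D₁.depth * -2 + 12]
34. n9.mk = true  [D₁.depth > -7]
35. n17.tag = true  [B₀.tag == true]
36. n17.mk = 16  [B₀.mk + B₀.val - 9]
37. n17.val = -8  [B₀.mk - 33]
38. n18.depth = 19  [B.val + B.mk + 11]
39. n18.acc = 16  [B.mk]
40. n19.pre = -5  [terminal]
41. n18.env = "nv"  ["nv"]
42. n20.wid = true  [terminal]
43. n21.idx = 28  [B.val + 36]
44. n22.mk = "rx"  [terminal]
45. n21.env = "zk"  ["zk"]
46. n21.depth = 6  [D.idx * 3 - 78]
47. n21.mk = true  [D.idx > 27]
48. n17.lim = "nvzk"  [S.env ++ D.env]
49. n1.lim = "ykx"  [B₁.lim ++ "x"]
50. n0.env = "zykx"  ["z" ++ B.lim]

21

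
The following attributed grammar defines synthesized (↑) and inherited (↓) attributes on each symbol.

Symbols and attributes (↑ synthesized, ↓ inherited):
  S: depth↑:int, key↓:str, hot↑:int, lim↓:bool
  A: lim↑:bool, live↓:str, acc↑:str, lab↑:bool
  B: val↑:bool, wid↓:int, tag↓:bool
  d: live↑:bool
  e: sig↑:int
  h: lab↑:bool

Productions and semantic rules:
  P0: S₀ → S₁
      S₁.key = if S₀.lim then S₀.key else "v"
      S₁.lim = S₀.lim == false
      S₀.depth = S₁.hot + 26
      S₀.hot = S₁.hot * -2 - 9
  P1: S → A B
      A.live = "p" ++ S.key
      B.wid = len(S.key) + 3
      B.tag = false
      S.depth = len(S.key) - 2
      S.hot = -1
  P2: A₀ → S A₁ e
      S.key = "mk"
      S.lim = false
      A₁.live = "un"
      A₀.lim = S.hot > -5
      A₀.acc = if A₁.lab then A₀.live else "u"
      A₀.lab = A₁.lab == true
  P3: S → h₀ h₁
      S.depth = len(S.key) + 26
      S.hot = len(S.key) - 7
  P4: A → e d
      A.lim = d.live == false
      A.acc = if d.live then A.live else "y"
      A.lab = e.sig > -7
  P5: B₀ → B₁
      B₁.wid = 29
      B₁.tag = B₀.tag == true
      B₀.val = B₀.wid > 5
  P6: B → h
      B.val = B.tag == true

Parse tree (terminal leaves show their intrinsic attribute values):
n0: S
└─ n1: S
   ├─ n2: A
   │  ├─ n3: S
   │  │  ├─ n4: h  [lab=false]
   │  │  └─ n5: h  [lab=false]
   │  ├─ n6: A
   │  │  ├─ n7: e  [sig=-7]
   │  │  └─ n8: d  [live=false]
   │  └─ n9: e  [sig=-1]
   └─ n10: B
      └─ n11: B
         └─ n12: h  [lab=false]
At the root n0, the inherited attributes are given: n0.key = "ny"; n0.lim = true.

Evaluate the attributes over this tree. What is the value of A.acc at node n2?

"u"

1. n0.key = "ny"  [given at root]
2. n0.lim = true  [given at root]
3. n1.key = "ny"  [if S₀.lim then S₀.key else "v"]
4. n1.lim = false  [S₀.lim == false]
5. n2.live = "pny"  ["p" ++ S.key]
6. n3.key = "mk"  ["mk"]
7. n3.lim = false  [false]
8. n4.lab = false  [terminal]
9. n5.lab = false  [terminal]
10. n3.depth = 28  [len(S.key) + 26]
11. n3.hot = -5  [len(S.key) - 7]
12. n6.live = "un"  ["un"]
13. n7.sig = -7  [terminal]
14. n8.live = false  [terminal]
15. n6.lim = true  [d.live == false]
16. n6.acc = "y"  [if d.live then A.live else "y"]
17. n6.lab = false  [e.sig > -7]
18. n9.sig = -1  [terminal]
19. n2.lim = false  [S.hot > -5]
20. n2.acc = "u"  [if A₁.lab then A₀.live else "u"]
21. n2.lab = false  [A₁.lab == true]
22. n10.wid = 5  [len(S.key) + 3]
23. n10.tag = false  [false]
24. n11.wid = 29  [29]
25. n11.tag = false  [B₀.tag == true]
26. n12.lab = false  [terminal]
27. n11.val = false  [B.tag == true]
28. n10.val = false  [B₀.wid > 5]
29. n1.depth = 0  [len(S.key) - 2]
30. n1.hot = -1  [-1]
31. n0.depth = 25  [S₁.hot + 26]
32. n0.hot = -7  [S₁.hot * -2 - 9]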